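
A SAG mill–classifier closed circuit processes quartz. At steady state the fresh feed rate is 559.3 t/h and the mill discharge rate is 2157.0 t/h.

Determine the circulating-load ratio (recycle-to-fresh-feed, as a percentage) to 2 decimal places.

Discharge = new feed + return, hence
R = M − F = 2157.0 − 559.3 = 1597.7 t/h
CL = 100·R/F = 100·1597.7/559.3 = 285.66 %

CL = 285.66 %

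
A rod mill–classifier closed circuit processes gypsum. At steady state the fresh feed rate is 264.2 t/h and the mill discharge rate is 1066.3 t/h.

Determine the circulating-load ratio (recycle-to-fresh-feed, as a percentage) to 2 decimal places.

CL = 303.60 %

M = F + R at steady state, so:
R = M − F = 1066.3 − 264.2 = 802.1 t/h
CL = 100·R/F = 100·802.1/264.2 = 303.60 %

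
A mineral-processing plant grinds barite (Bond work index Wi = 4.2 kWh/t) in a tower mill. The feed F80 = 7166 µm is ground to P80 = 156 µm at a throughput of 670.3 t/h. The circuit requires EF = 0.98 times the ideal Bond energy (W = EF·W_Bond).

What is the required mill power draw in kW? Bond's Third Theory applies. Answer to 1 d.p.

W = 10·Wi·(P80^(-½) − F80^(-½))
W = 10·4.2·(1/√156 − 1/√7166) = 10·4.2·(0.068251) = 2.8665 kWh/t
With EF = 0.98: W = 2.8665·0.98 = 2.8092 kWh/t
Power = W × throughput = 2.8092 kWh/t × 670.3 t/h = 1883.0 kW

P = 1883.0 kW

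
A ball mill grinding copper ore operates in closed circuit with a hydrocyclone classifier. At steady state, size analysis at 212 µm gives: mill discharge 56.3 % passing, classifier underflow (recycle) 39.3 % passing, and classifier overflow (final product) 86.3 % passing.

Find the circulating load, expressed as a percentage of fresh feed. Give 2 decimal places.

Mass balance on the −212 µm fraction:
r = (o − d)/(d − u)
r = (86.3 − 56.3)/(56.3 − 39.3) = 30.0/17.0 = 1.7647
CL = 100·r = 176.47 %

CL = 176.47 %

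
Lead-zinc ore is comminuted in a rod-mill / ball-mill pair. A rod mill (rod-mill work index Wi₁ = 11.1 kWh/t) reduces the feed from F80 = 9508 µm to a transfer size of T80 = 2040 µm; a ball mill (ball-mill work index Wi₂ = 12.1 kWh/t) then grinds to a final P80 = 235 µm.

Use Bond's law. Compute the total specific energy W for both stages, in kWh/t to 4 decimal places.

W = 6.5334 kWh/t

W = 10·Wi·(P80^(-½) − F80^(-½))
Stage 1 (9508→2040 µm, Wi₁=11.1): W₁ = 10·11.1·(0.022140 − 0.010255) = 1.3192 kWh/t
Stage 2 (2040→235 µm, Wi₂=12.1): W₂ = 10·12.1·(0.065233 − 0.022140) = 5.2142 kWh/t
W = W₁ + W₂ = 1.3192 + 5.2142 = 6.5334 kWh/t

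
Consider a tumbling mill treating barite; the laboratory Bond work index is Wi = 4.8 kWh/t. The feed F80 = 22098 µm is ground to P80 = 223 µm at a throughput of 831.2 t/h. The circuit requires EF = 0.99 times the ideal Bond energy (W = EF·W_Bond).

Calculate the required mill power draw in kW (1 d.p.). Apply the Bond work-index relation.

P = 2379.3 kW

W = 10 Wi / √P80 − 10 Wi / √F80
W = 10·4.8·(1/√223 − 1/√22098) = 10·4.8·(0.060238) = 2.8914 kWh/t
Apply correction: 2.8914 × 0.99 = 2.8625 kWh/t
P = W·T = 2.8625·831.2 = 2379.3 kW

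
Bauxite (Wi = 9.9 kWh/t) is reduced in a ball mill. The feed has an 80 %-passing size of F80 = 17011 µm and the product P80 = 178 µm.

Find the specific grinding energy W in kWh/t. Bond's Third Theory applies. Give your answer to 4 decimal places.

W = 10 Wi (1/√P80 − 1/√F80)  [Bond]
1/√178 = 0.074953;  1/√17011 = 0.007667
W = 10·9.9·(0.074953 − 0.007667) = 6.6613 kWh/t

W = 6.6613 kWh/t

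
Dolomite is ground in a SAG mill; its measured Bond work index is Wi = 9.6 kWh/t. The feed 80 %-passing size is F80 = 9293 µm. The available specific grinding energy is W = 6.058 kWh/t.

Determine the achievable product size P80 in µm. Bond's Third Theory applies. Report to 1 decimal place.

P80 = 185.2 µm

W = 10 Wi (P80^-0.5 − F80^-0.5)
P80^(−½) = W/(10 Wi) + F80^(−½)
  = 6.0580/(10·9.6) + 1/√9293 = 0.063104 + 0.010373 = 0.073478
P80 = (1/0.073478)² = 13.6096² = 185.22 µm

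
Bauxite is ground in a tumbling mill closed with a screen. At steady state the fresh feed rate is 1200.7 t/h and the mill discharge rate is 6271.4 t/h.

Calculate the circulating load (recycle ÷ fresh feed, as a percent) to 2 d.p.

CL = 422.31 %

M = F + R at steady state, so:
R = M − F = 6271.4 − 1200.7 = 5070.7 t/h
CL = 100·R/F = 100·5070.7/1200.7 = 422.31 %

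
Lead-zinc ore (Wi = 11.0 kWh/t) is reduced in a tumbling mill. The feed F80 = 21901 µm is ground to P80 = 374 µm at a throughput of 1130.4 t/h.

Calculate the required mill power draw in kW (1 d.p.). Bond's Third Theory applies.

P = 5589.5 kW

W = 10·Wi·(P80^(-½) − F80^(-½))
W = 10·11.0·(1/√374 − 1/√21901) = 10·11.0·(0.044952) = 4.9447 kWh/t
Mill draw = 4.9447 × 1130.4 = 5589.5 kW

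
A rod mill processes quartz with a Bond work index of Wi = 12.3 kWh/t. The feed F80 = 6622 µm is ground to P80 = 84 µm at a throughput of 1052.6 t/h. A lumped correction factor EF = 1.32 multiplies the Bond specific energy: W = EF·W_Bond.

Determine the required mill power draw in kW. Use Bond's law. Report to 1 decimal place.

W = 10 Wi (1/√P80 − 1/√F80)  [Bond]
W = 10·12.3·(1/√84 − 1/√6622) = 10·12.3·(0.096820) = 11.9089 kWh/t
Corrected W = EF·W_Bond = 1.32·11.9089 = 15.7197 kWh/t
P_mill = W·ṁ = 15.7197·1052.6 = 16546.6 kW

P = 16546.6 kW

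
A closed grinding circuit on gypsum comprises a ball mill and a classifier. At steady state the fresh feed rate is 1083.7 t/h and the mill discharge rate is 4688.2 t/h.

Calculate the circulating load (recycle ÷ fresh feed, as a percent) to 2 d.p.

Steady state: M = F + R.
R = M − F = 4688.2 − 1083.7 = 3604.5 t/h
CL = 100·R/F = 100·3604.5/1083.7 = 332.61 %

CL = 332.61 %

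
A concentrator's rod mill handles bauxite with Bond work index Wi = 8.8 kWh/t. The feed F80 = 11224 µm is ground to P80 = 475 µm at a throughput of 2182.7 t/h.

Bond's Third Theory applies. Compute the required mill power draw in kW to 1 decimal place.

P = 7000.1 kW

W = 10 Wi (1/√P80 − 1/√F80)  [Bond]
W = 10·8.8·(1/√475 − 1/√11224) = 10·8.8·(0.036444) = 3.2071 kWh/t
Mill draw = 3.2071 × 2182.7 = 7000.1 kW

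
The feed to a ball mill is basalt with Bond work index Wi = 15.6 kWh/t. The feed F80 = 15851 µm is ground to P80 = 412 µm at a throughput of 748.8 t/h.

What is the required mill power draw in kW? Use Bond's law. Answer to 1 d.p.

Bond:  W = 10 Wi (1/√P − 1/√F)
W = 10·15.6·(1/√412 − 1/√15851) = 10·15.6·(0.041324) = 6.4465 kWh/t
Power = W × throughput = 6.4465 kWh/t × 748.8 t/h = 4827.1 kW

P = 4827.1 kW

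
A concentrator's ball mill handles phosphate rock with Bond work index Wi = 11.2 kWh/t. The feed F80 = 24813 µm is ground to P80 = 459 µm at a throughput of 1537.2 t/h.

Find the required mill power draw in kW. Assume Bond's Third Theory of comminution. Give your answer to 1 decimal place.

W = 10 Wi (1/√P80 − 1/√F80)  [Bond]
W = 10·11.2·(1/√459 − 1/√24813) = 10·11.2·(0.040328) = 4.5167 kWh/t
P_mill = W·ṁ = 4.5167·1537.2 = 6943.1 kW

P = 6943.1 kW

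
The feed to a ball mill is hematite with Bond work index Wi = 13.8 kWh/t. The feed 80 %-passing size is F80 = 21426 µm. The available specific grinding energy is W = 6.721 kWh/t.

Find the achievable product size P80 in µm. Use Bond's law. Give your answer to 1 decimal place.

P80 = 324.2 µm

W = 10 Wi / √P80 − 10 Wi / √F80
P80^-0.5 = F80^-0.5 + W/(10 Wi)
  = 6.7210/(10·13.8) + 1/√21426 = 0.048703 + 0.006832 = 0.055535
P80 = (1/0.055535)² = 18.0068² = 324.24 µm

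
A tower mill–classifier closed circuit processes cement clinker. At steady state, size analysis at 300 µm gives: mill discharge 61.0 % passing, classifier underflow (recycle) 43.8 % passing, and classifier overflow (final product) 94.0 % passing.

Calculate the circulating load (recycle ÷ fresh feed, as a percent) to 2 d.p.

CL = 191.86 %

Classifier node, passing 300 µm:
(1+r)d = ru + o → r = (o−d)/(d−u)
r = (94.0 − 61.0)/(61.0 − 43.8) = 33.0/17.2 = 1.9186
CL = 100·r = 191.86 %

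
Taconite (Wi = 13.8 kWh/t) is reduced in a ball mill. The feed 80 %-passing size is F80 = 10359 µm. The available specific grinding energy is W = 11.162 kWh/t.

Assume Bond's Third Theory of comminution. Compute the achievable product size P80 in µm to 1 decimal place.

W_Bond = 10·Wi·(1/√P₈₀ − 1/√F₈₀)
⇒ 1/√P80 = W/(10·Wi) + 1/√F80
  = 11.1620/(10·13.8) + 1/√10359 = 0.080884 + 0.009825 = 0.090709
P80 = (1/0.090709)² = 11.0242² = 121.53 µm

P80 = 121.5 µm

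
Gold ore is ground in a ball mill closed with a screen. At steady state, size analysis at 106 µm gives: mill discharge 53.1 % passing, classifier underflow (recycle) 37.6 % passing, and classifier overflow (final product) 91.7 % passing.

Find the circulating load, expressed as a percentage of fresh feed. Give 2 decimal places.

Mass balance on the −106 µm fraction:
r = (o − d)/(d − u)
r = (91.7 − 53.1)/(53.1 − 37.6) = 38.6/15.5 = 2.4903
CL = 100·r = 249.03 %

CL = 249.03 %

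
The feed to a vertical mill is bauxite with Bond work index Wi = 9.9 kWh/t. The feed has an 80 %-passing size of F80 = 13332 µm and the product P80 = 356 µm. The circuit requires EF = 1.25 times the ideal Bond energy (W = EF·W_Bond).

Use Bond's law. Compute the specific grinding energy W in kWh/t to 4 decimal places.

W = 10 Wi (1/√P80 − 1/√F80)  [Bond]
1/√356 = 0.053000;  1/√13332 = 0.008661
W = 10·9.9·(0.053000 − 0.008661) = 4.3896 kWh/t
Apply correction: 4.3896 × 1.25 = 5.4870 kWh/t

W = 5.4870 kWh/t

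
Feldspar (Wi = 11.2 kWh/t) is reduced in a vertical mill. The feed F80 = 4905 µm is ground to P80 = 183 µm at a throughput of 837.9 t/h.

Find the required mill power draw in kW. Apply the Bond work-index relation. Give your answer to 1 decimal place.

P = 5597.3 kW

W_Bond = 10·Wi·(1/√P₈₀ − 1/√F₈₀)
W = 10·11.2·(1/√183 − 1/√4905) = 10·11.2·(0.059644) = 6.6801 kWh/t
Power = W × throughput = 6.6801 kWh/t × 837.9 t/h = 5597.3 kW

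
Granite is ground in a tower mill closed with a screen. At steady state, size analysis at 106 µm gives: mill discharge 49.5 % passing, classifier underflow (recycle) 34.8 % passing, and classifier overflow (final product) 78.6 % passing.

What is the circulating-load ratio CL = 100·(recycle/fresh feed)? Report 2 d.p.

Mass balance on the −106 µm fraction:
d + r·d = r·u + o → r(d−u) = o−d
r = (78.6 − 49.5)/(49.5 − 34.8) = 29.1/14.7 = 1.9796
CL = 100·r = 197.96 %

CL = 197.96 %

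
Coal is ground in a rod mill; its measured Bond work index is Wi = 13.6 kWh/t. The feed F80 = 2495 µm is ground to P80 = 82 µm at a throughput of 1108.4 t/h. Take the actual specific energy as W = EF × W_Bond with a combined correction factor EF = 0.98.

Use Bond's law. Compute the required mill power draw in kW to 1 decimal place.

P = 13356.3 kW

W = 10·Wi·[P80^(−½) − F80^(−½)]
W = 10·13.6·(1/√82 − 1/√2495) = 10·13.6·(0.090411) = 12.2960 kWh/t
With EF = 0.98: W = 12.2960·0.98 = 12.0500 kWh/t
Power = W × throughput = 12.0500 kWh/t × 1108.4 t/h = 13356.3 kW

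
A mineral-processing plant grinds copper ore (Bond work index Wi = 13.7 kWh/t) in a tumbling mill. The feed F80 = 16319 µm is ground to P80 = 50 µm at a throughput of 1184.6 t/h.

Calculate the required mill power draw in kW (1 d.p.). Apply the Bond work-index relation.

P = 21680.9 kW

W = 10 Wi (P80^-0.5 − F80^-0.5)
W = 10·13.7·(1/√50 − 1/√16319) = 10·13.7·(0.133593) = 18.3023 kWh/t
P = W·T = 18.3023·1184.6 = 21680.9 kW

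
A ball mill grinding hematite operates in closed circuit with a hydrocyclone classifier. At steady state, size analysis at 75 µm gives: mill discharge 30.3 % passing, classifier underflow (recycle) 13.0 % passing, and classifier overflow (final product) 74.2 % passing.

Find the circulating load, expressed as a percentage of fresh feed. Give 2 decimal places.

Mass balance on the −75 µm fraction:
(1+r)d = ru + o → r = (o−d)/(d−u)
r = (74.2 − 30.3)/(30.3 − 13.0) = 43.9/17.3 = 2.5376
CL = 100·r = 253.76 %

CL = 253.76 %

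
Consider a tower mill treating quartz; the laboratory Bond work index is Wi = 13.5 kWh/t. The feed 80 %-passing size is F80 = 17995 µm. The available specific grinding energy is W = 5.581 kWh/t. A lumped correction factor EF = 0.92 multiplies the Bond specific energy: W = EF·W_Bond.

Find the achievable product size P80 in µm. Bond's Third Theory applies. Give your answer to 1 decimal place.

P80 = 364.3 µm

W = 10 Wi / √P80 − 10 Wi / √F80
W_Bond = W / EF = 5.581 / 0.92 = 6.0663 kWh/t
⇒ 1/√P80 = W_Bond/(10·Wi) + 1/√F80
  = 6.0663/(10·13.5) + 1/√17995 = 0.044936 + 0.007455 = 0.052390
P80 = (1/0.052390)² = 19.0875² = 364.33 µm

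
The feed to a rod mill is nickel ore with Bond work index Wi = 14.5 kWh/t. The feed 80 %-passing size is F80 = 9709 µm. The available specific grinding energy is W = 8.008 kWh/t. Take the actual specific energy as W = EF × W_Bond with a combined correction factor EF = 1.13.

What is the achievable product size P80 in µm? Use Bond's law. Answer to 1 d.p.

P80 = 287.1 µm

Bond: W = 10·Wi·(1/√P80 − 1/√F80)
W_Bond = W / EF = 8.008 / 1.13 = 7.0867 kWh/t
P80^-0.5 = F80^-0.5 + W_Bond/(10 Wi)
  = 7.0867/(10·14.5) + 1/√9709 = 0.048874 + 0.010149 = 0.059023
P80 = (1/0.059023)² = 16.9426² = 287.05 µm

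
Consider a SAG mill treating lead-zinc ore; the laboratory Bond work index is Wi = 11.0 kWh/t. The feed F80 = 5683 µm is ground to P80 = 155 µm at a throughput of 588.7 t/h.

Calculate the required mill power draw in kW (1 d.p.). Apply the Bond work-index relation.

P = 4342.4 kW

Bond: W = 10·Wi·(1/√P80 − 1/√F80)
W = 10·11.0·(1/√155 − 1/√5683) = 10·11.0·(0.067057) = 7.3762 kWh/t
Mill draw = 7.3762 × 588.7 = 4342.4 kW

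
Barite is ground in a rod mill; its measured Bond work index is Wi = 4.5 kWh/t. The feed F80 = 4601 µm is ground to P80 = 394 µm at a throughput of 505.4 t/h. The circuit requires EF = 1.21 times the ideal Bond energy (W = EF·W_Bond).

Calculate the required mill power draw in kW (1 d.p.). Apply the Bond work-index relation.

W_Bond = 10·Wi·(1/√P₈₀ − 1/√F₈₀)
W = 10·4.5·(1/√394 − 1/√4601) = 10·4.5·(0.035637) = 1.6037 kWh/t
With EF = 1.21: W = 1.6037·1.21 = 1.9404 kWh/t
Power = W × throughput = 1.9404 kWh/t × 505.4 t/h = 980.7 kW

P = 980.7 kW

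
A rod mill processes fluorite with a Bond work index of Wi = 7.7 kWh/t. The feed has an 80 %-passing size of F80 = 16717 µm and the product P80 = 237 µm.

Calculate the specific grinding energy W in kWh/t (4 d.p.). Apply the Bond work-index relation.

W = 4.4061 kWh/t

W = 10 Wi (1/√P80 − 1/√F80)  [Bond]
1/√237 = 0.064957;  1/√16717 = 0.007734
W = 10·7.7·(0.064957 − 0.007734) = 4.4061 kWh/t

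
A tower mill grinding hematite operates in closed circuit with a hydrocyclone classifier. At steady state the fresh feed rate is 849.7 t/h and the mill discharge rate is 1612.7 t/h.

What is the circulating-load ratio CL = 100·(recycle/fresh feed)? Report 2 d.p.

Discharge = new feed + return, hence
R = M − F = 1612.7 − 849.7 = 763.0 t/h
CL = 100·R/F = 100·763.0/849.7 = 89.80 %

CL = 89.80 %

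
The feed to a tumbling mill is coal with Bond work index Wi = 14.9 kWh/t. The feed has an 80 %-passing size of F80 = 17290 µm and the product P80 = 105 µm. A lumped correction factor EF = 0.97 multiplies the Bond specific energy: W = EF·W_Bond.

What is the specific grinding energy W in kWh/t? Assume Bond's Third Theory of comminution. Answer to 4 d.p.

Bond:  W = 10 Wi (1/√P − 1/√F)
1/√105 = 0.097590;  1/√17290 = 0.007605
W = 10·14.9·(0.097590 − 0.007605) = 13.4078 kWh/t
W_actual = 0.97 × 13.4078 = 13.0055 kWh/t

W = 13.0055 kWh/t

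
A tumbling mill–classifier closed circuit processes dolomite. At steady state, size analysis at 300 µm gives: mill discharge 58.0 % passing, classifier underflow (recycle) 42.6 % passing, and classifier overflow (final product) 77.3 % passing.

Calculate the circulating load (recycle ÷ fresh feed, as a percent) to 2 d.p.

CL = 125.32 %

Balance %-passing 300 µm (r = R/F):
r = (o − d)/(d − u)
r = (77.3 − 58.0)/(58.0 − 42.6) = 19.3/15.4 = 1.2532
CL = 100·r = 125.32 %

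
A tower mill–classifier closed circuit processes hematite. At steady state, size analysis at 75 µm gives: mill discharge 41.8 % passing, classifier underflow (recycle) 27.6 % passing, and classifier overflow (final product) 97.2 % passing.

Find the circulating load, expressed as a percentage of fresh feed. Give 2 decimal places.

Balance %-passing 75 µm (r = R/F):
(1+r)d = ru + o → r = (o−d)/(d−u)
r = (97.2 − 41.8)/(41.8 − 27.6) = 55.4/14.2 = 3.9014
CL = 100·r = 390.14 %

CL = 390.14 %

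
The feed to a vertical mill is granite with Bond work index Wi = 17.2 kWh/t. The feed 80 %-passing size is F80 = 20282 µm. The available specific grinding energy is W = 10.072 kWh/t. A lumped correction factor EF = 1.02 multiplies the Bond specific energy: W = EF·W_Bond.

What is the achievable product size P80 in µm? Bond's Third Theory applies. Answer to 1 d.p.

P80 = 240.9 µm

W = 10·Wi·[P80^(−½) − F80^(−½)]
W_Bond = W / EF = 10.072 / 1.02 = 9.8745 kWh/t
⇒ 1/√P80 = W_Bond/(10·Wi) + 1/√F80
  = 9.8745/(10·17.2) + 1/√20282 = 0.057410 + 0.007022 = 0.064432
P80 = (1/0.064432)² = 15.5203² = 240.88 µm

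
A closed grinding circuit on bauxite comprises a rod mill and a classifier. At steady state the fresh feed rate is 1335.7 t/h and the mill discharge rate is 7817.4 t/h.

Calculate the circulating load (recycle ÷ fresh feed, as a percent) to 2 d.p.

CL = 485.27 %

Discharge = new feed + return, hence
R = M − F = 7817.4 − 1335.7 = 6481.7 t/h
CL = 100·R/F = 100·6481.7/1335.7 = 485.27 %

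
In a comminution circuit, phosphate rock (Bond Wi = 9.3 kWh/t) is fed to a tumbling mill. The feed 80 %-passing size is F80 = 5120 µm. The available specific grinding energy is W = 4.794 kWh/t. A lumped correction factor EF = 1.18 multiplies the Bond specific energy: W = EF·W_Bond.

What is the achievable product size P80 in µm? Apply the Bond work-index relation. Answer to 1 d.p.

W = 10·Wi·[P80^(−½) − F80^(−½)]
W_Bond = W / EF = 4.794 / 1.18 = 4.0627 kWh/t
⇒ 1/√P80 = W_Bond/(10·Wi) + 1/√F80
  = 4.0627/(10·9.3) + 1/√5120 = 0.043685 + 0.013975 = 0.057660
P80 = (1/0.057660)² = 17.3429² = 300.78 µm

P80 = 300.8 µm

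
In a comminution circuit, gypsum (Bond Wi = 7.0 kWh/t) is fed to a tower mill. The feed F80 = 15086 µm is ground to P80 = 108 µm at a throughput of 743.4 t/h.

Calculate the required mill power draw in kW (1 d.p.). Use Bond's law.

P = 4583.7 kW

Bond:  W = 10 Wi (1/√P − 1/√F)
W = 10·7.0·(1/√108 − 1/√15086) = 10·7.0·(0.088083) = 6.1658 kWh/t
P_mill = W·ṁ = 6.1658·743.4 = 4583.7 kW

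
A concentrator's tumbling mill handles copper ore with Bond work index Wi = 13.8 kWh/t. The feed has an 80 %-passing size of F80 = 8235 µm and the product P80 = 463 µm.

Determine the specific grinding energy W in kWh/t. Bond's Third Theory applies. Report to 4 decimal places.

W = 4.8927 kWh/t

W = 10 Wi (P80^-0.5 − F80^-0.5)
1/√463 = 0.046474;  1/√8235 = 0.011020
W = 10·13.8·(0.046474 − 0.011020) = 4.8927 kWh/t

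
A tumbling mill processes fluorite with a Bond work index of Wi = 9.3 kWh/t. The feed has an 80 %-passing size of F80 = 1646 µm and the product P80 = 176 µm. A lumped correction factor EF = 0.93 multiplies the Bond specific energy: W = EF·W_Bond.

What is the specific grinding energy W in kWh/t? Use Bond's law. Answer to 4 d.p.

W = 10·Wi·(P80^(-½) − F80^(-½))
1/√176 = 0.075378;  1/√1646 = 0.024648
W = 10·9.3·(0.075378 − 0.024648) = 4.7179 kWh/t
With EF = 0.93: W = 4.7179·0.93 = 4.3876 kWh/t

W = 4.3876 kWh/t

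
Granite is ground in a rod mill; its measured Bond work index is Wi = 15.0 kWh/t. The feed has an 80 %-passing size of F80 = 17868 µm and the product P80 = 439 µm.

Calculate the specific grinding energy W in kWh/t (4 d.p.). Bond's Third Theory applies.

W = 6.0370 kWh/t

W = 10 Wi (1/√P80 − 1/√F80)  [Bond]
1/√439 = 0.047727;  1/√17868 = 0.007481
W = 10·15.0·(0.047727 − 0.007481) = 6.0370 kWh/t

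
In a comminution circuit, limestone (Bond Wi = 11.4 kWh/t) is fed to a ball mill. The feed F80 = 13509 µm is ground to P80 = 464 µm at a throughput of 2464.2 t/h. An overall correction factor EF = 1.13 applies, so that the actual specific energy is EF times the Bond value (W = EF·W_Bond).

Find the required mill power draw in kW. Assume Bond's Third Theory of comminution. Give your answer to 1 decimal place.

P = 12005.5 kW

Bond:  W = 10 Wi (1/√P − 1/√F)
W = 10·11.4·(1/√464 − 1/√13509) = 10·11.4·(0.037820) = 4.3115 kWh/t
Corrected W = EF·W_Bond = 1.13·4.3115 = 4.8720 kWh/t
Power = W × throughput = 4.8720 kWh/t × 2464.2 t/h = 12005.5 kW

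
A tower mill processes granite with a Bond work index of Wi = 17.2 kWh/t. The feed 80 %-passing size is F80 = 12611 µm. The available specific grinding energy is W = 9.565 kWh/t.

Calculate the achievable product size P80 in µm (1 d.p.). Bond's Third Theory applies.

P80 = 240.3 µm

W = 10·Wi·[P80^(−½) − F80^(−½)]
1/√P80 = 1/√F80 + W/(10·Wi)
  = 9.5650/(10·17.2) + 1/√12611 = 0.055610 + 0.008905 = 0.064515
P80 = (1/0.064515)² = 15.5002² = 240.26 µm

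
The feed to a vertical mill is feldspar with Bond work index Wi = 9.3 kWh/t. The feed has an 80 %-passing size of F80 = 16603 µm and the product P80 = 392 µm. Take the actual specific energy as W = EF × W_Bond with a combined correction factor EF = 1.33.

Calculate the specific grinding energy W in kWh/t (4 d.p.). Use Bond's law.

Bond: W = 10·Wi·(1/√P80 − 1/√F80)
1/√392 = 0.050508;  1/√16603 = 0.007761
W = 10·9.3·(0.050508 − 0.007761) = 3.9755 kWh/t
With EF = 1.33: W = 3.9755·1.33 = 5.2874 kWh/t

W = 5.2874 kWh/t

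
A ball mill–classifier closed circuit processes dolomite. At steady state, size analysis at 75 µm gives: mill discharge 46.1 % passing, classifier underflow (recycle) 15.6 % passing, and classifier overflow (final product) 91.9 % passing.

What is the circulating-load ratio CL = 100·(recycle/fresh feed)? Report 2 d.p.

Mass balance on the −75 µm fraction:
Fd + Rd = Ru + Fo ⇒ R/F = (o−d)/(d−u)
r = (91.9 − 46.1)/(46.1 − 15.6) = 45.8/30.5 = 1.5016
CL = 100·r = 150.16 %

CL = 150.16 %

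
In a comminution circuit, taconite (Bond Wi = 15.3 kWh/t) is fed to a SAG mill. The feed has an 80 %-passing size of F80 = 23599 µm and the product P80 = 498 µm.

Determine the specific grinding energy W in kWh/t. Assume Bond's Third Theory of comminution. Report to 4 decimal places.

Bond: W = 10·Wi·(1/√P80 − 1/√F80)
1/√498 = 0.044811;  1/√23599 = 0.006510
W = 10·15.3·(0.044811 − 0.006510) = 5.8601 kWh/t

W = 5.8601 kWh/t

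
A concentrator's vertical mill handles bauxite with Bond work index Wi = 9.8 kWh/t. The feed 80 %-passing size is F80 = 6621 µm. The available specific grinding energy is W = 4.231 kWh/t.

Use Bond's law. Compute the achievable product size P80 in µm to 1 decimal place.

P80 = 325.1 µm

W = 10·Wi·(P80^(-½) − F80^(-½))
P80^(−½) = W/(10 Wi) + F80^(−½)
  = 4.2310/(10·9.8) + 1/√6621 = 0.043173 + 0.012290 = 0.055463
P80 = (1/0.055463)² = 18.0300² = 325.08 µm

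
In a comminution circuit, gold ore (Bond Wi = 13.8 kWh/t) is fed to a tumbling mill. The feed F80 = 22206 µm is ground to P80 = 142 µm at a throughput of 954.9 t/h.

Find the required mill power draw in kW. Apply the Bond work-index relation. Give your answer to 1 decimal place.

Bond: W = 10·Wi·(1/√P80 − 1/√F80)
W = 10·13.8·(1/√142 − 1/√22206) = 10·13.8·(0.077207) = 10.6546 kWh/t
P = W·T = 10.6546·954.9 = 10174.1 kW

P = 10174.1 kW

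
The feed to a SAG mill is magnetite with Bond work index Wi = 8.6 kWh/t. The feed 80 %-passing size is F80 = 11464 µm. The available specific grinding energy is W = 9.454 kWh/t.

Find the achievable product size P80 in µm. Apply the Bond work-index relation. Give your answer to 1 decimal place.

P80 = 70.3 µm

W = 10·Wi·(P80^(-½) − F80^(-½))
⇒ 1/√P80 = W/(10·Wi) + 1/√F80
  = 9.4540/(10·8.6) + 1/√11464 = 0.109930 + 0.009340 = 0.119270
P80 = (1/0.119270)² = 8.3843² = 70.30 µm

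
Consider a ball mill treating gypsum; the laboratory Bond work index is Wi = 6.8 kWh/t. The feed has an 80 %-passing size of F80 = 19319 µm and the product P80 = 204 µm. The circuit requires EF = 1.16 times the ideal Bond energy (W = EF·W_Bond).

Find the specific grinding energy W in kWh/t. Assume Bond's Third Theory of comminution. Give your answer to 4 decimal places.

Bond: W = 10·Wi·(1/√P80 − 1/√F80)
1/√204 = 0.070014;  1/√19319 = 0.007195
W = 10·6.8·(0.070014 − 0.007195) = 4.2717 kWh/t
Apply correction: 4.2717 × 1.16 = 4.9552 kWh/t

W = 4.9552 kWh/t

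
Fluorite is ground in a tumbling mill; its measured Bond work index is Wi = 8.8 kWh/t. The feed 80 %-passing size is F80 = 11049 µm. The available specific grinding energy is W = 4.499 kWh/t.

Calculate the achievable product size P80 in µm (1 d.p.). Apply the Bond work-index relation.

P80 = 272.0 µm

W = 10 Wi / √P80 − 10 Wi / √F80
P80^(−½) = W/(10 Wi) + F80^(−½)
  = 4.4990/(10·8.8) + 1/√11049 = 0.051125 + 0.009513 = 0.060638
P80 = (1/0.060638)² = 16.4912² = 271.96 µm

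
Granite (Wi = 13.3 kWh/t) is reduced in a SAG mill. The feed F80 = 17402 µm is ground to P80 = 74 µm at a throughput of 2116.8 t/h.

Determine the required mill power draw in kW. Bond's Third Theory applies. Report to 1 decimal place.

Bond: W = 10·Wi·(1/√P80 − 1/√F80)
W = 10·13.3·(1/√74 − 1/√17402) = 10·13.3·(0.108667) = 14.4527 kWh/t
Mill draw = 14.4527 × 2116.8 = 30593.5 kW

P = 30593.5 kW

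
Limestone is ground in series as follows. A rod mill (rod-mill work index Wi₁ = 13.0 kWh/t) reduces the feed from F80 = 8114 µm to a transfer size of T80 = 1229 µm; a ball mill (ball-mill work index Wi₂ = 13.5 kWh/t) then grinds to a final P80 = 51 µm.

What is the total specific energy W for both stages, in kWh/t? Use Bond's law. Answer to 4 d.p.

W = 10·Wi·(P80^(-½) − F80^(-½))
Stage 1 (8114→1229 µm, Wi₁=13.0): W₁ = 10·13.0·(0.028525 − 0.011102) = 2.2650 kWh/t
Stage 2 (1229→51 µm, Wi₂=13.5): W₂ = 10·13.5·(0.140028 − 0.028525) = 15.0529 kWh/t
W = W₁ + W₂ = 2.2650 + 15.0529 = 17.3180 kWh/t

W = 17.3180 kWh/t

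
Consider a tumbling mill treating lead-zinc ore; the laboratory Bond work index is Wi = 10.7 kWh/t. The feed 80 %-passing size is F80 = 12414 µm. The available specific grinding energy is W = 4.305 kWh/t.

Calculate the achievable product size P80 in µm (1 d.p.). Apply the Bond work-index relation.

W = 10 Wi (1/√P80 − 1/√F80)  [Bond]
⇒ 1/√P80 = W/(10 Wi) + 1/√F80
  = 4.3050/(10·10.7) + 1/√12414 = 0.040234 + 0.008975 = 0.049209
P80 = (1/0.049209)² = 20.3216² = 412.97 µm

P80 = 413.0 µm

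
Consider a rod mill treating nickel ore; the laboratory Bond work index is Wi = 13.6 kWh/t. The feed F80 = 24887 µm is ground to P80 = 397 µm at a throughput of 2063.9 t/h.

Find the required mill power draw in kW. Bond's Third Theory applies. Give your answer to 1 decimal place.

P = 12308.2 kW

W = 10 Wi / √P80 − 10 Wi / √F80
W = 10·13.6·(1/√397 − 1/√24887) = 10·13.6·(0.043850) = 5.9636 kWh/t
P_mill = W·ṁ = 5.9636·2063.9 = 12308.2 kW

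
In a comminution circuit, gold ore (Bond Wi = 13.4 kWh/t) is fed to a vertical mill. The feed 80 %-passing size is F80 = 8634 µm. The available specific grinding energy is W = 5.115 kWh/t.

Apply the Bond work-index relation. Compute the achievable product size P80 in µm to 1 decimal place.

P80 = 417.6 µm

W = 10 Wi (P80^-0.5 − F80^-0.5)
P80^-0.5 = F80^-0.5 + W/(10 Wi)
  = 5.1150/(10·13.4) + 1/√8634 = 0.038172 + 0.010762 = 0.048934
P80 = (1/0.048934)² = 20.4358² = 417.62 µm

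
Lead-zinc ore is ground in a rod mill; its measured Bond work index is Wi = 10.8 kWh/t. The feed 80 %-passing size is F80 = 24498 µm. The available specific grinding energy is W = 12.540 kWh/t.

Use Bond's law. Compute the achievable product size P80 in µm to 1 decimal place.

W = 10·Wi·(P80^(-½) − F80^(-½))
P80^-0.5 = F80^-0.5 + W/(10 Wi)
  = 12.5400/(10·10.8) + 1/√24498 = 0.116111 + 0.006389 = 0.122500
P80 = (1/0.122500)² = 8.1633² = 66.64 µm

P80 = 66.6 µm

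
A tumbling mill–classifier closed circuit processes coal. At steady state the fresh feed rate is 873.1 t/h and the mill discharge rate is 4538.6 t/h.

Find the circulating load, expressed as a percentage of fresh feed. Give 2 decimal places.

CL = 419.83 %

Discharge = new feed + return, hence
R = M − F = 4538.6 − 873.1 = 3665.5 t/h
CL = 100·R/F = 100·3665.5/873.1 = 419.83 %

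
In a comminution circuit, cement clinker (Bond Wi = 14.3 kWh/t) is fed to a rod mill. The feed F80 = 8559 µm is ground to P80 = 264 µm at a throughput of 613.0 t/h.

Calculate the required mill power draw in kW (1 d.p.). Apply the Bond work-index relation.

Bond: W = 10·Wi·(1/√P80 − 1/√F80)
W = 10·14.3·(1/√264 − 1/√8559) = 10·14.3·(0.050737) = 7.2553 kWh/t
Power = W × throughput = 7.2553 kWh/t × 613.0 t/h = 4447.5 kW

P = 4447.5 kW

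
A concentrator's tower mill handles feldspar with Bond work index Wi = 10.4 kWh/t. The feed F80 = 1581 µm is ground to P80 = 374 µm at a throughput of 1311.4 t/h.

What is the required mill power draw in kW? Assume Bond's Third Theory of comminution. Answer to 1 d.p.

W = 10·Wi·[P80^(−½) − F80^(−½)]
W = 10·10.4·(1/√374 − 1/√1581) = 10·10.4·(0.026559) = 2.7621 kWh/t
P = W·T = 2.7621·1311.4 = 3622.3 kW

P = 3622.3 kW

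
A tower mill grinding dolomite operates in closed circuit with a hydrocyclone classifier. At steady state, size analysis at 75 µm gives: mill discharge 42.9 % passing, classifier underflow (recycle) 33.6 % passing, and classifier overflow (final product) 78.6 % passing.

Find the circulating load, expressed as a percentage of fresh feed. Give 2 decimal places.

Two-product formula at 75 µm:
Fd + Rd = Ru + Fo ⇒ R/F = (o−d)/(d−u)
r = (78.6 − 42.9)/(42.9 − 33.6) = 35.7/9.3 = 3.8387
CL = 100·r = 383.87 %

CL = 383.87 %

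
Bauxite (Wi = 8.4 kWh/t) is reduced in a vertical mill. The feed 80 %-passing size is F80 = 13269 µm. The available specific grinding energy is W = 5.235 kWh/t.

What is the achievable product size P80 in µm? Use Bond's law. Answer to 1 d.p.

W = 10·Wi·(P80^(-½) − F80^(-½))
⇒ 1/√P80 = W/(10 Wi) + 1/√F80
  = 5.2350/(10·8.4) + 1/√13269 = 0.062321 + 0.008681 = 0.071003
P80 = (1/0.071003)² = 14.0840² = 198.36 µm

P80 = 198.4 µm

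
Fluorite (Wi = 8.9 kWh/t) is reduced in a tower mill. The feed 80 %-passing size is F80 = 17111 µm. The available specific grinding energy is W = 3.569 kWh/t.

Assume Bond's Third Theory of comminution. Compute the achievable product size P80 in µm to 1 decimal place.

W = 10 Wi (P80^-0.5 − F80^-0.5)
1/√P80 = 1/√F80 + W/(10·Wi)
  = 3.5690/(10·8.9) + 1/√17111 = 0.040101 + 0.007645 = 0.047746
P80 = (1/0.047746)² = 20.9442² = 438.66 µm

P80 = 438.7 µm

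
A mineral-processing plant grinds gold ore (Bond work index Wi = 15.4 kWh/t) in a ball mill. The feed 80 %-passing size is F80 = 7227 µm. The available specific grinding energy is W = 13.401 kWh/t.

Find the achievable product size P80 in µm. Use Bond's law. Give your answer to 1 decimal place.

P80 = 102.5 µm

Bond: W = 10·Wi·(1/√P80 − 1/√F80)
P80^-0.5 = F80^-0.5 + W/(10 Wi)
  = 13.4010/(10·15.4) + 1/√7227 = 0.087019 + 0.011763 = 0.098783
P80 = (1/0.098783)² = 10.1232² = 102.48 µm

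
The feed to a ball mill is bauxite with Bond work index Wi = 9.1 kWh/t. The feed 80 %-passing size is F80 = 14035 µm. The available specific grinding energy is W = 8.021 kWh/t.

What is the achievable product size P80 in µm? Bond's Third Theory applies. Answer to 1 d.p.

W = 10·Wi·[P80^(−½) − F80^(−½)]
1/√P80 = 1/√F80 + W/(10·Wi)
  = 8.0210/(10·9.1) + 1/√14035 = 0.088143 + 0.008441 = 0.096584
P80 = (1/0.096584)² = 10.3537² = 107.20 µm

P80 = 107.2 µm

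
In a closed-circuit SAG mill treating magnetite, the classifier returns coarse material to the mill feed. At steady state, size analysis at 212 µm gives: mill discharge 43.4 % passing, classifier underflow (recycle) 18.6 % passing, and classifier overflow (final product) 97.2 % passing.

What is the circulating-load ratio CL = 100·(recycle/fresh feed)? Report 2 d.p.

CL = 216.94 %

Balance %-passing 212 µm (r = R/F):
r = (o − d)/(d − u)
r = (97.2 − 43.4)/(43.4 − 18.6) = 53.8/24.8 = 2.1694
CL = 100·r = 216.94 %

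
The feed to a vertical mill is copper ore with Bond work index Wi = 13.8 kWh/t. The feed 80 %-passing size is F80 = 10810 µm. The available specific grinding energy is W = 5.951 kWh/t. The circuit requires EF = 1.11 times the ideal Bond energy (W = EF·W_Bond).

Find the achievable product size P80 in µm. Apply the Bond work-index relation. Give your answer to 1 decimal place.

P80 = 425.7 µm

W = 10·Wi·(P80^(-½) − F80^(-½))
W_Bond = W / EF = 5.951 / 1.11 = 5.3613 kWh/t
P80^(−½) = W_Bond/(10 Wi) + F80^(−½)
  = 5.3613/(10·13.8) + 1/√10810 = 0.038850 + 0.009618 = 0.048468
P80 = (1/0.048468)² = 20.6323² = 425.69 µm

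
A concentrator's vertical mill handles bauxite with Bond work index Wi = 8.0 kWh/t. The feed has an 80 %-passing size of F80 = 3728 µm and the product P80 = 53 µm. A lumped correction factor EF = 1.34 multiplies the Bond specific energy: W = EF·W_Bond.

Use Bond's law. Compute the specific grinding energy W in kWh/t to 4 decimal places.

W = 12.9693 kWh/t

Bond:  W = 10 Wi (1/√P − 1/√F)
1/√53 = 0.137361;  1/√3728 = 0.016378
W = 10·8.0·(0.137361 − 0.016378) = 9.6786 kWh/t
Apply correction: 9.6786 × 1.34 = 12.9693 kWh/t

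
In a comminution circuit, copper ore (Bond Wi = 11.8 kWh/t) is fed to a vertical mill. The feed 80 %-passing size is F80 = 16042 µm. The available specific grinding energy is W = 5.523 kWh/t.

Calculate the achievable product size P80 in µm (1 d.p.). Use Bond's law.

P80 = 334.2 µm

W = 10 Wi / √P80 − 10 Wi / √F80
P80^-0.5 = F80^-0.5 + W/(10 Wi)
  = 5.5230/(10·11.8) + 1/√16042 = 0.046805 + 0.007895 = 0.054700
P80 = (1/0.054700)² = 18.2814² = 334.21 µm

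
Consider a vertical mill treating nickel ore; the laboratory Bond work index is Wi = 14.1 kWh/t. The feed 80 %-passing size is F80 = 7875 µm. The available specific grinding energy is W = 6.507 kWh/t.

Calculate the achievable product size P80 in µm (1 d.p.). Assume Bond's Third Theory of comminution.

P80 = 303.3 µm

W = 10·Wi·(P80^(-½) − F80^(-½))
⇒ 1/√P80 = W/(10 Wi) + 1/√F80
  = 6.5070/(10·14.1) + 1/√7875 = 0.046149 + 0.011269 = 0.057418
P80 = (1/0.057418)² = 17.4162² = 303.33 µm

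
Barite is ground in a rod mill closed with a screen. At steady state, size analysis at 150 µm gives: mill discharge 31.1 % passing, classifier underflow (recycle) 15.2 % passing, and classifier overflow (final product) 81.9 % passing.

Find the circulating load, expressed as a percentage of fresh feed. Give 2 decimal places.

CL = 319.50 %

Balance %-passing 150 µm (r = R/F):
Fd + Rd = Ru + Fo ⇒ R/F = (o−d)/(d−u)
r = (81.9 − 31.1)/(31.1 − 15.2) = 50.8/15.9 = 3.1950
CL = 100·r = 319.50 %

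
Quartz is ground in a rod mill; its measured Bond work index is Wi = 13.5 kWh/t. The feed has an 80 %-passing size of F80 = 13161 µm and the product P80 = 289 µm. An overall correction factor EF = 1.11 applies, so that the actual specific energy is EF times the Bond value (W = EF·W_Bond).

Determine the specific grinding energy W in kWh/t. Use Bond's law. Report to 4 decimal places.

W = 10·Wi·[P80^(−½) − F80^(−½)]
1/√289 = 0.058824;  1/√13161 = 0.008717
W = 10·13.5·(0.058824 − 0.008717) = 6.7644 kWh/t
Corrected W = EF·W_Bond = 1.11·6.7644 = 7.5085 kWh/t

W = 7.5085 kWh/t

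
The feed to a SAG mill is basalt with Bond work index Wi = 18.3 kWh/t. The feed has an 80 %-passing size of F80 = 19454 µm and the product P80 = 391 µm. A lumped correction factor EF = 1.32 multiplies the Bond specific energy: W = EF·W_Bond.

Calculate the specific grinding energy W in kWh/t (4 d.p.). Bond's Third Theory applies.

W_Bond = 10·Wi·(1/√P₈₀ − 1/√F₈₀)
1/√391 = 0.050572;  1/√19454 = 0.007170
W = 10·18.3·(0.050572 − 0.007170) = 7.9427 kWh/t
Corrected W = EF·W_Bond = 1.32·7.9427 = 10.4843 kWh/t

W = 10.4843 kWh/t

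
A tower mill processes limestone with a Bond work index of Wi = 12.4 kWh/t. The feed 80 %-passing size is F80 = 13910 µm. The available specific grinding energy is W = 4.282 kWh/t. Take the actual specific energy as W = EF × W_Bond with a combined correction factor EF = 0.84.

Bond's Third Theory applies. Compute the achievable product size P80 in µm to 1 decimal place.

P80 = 406.7 µm

W = 10 Wi (P80^-0.5 − F80^-0.5)
W_Bond = W / EF = 4.282 / 0.84 = 5.0976 kWh/t
⇒ 1/√P80 = W_Bond/(10·Wi) + 1/√F80
  = 5.0976/(10·12.4) + 1/√13910 = 0.041110 + 0.008479 = 0.049589
P80 = (1/0.049589)² = 20.1659² = 406.66 µm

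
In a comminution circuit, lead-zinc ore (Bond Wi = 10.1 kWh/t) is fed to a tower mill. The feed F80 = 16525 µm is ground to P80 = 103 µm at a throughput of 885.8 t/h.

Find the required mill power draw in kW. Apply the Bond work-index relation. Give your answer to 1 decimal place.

W = 10·Wi·[P80^(−½) − F80^(−½)]
W = 10·10.1·(1/√103 − 1/√16525) = 10·10.1·(0.090754) = 9.1661 kWh/t
P_mill = W·ṁ = 9.1661·885.8 = 8119.4 kW

P = 8119.4 kW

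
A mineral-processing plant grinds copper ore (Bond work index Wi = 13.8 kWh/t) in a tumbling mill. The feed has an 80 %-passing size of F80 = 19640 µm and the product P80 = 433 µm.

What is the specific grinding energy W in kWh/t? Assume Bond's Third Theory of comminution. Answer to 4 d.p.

W = 10 Wi (P80^-0.5 − F80^-0.5)
1/√433 = 0.048057;  1/√19640 = 0.007136
W = 10·13.8·(0.048057 − 0.007136) = 5.6471 kWh/t

W = 5.6471 kWh/t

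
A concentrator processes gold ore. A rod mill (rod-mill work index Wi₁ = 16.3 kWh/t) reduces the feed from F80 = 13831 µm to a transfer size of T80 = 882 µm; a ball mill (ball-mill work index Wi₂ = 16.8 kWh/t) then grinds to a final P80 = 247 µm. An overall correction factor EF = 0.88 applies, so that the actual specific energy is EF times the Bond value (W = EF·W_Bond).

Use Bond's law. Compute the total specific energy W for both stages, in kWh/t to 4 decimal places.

W_Bond = 10·Wi·(1/√P₈₀ − 1/√F₈₀)
Stage 1 (13831→882 µm, Wi₁=16.3): W₁ = 10·16.3·(0.033672 − 0.008503) = 4.1025 kWh/t
Stage 2 (882→247 µm, Wi₂=16.8): W₂ = 10·16.8·(0.063628 − 0.033672) = 5.0327 kWh/t
W = W₁ + W₂ = 4.1025 + 5.0327 = 9.1352 kWh/t
Apply correction: 9.1352 × 0.88 = 8.0390 kWh/t

W = 8.0390 kWh/t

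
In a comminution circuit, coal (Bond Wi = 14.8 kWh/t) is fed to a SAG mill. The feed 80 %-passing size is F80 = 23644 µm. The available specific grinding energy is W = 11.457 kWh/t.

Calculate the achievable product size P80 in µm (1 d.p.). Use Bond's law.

W = 10·Wi·[P80^(−½) − F80^(−½)]
⇒ 1/√P80 = W/(10·Wi) + 1/√F80
  = 11.4570/(10·14.8) + 1/√23644 = 0.077412 + 0.006503 = 0.083916
P80 = (1/0.083916)² = 11.9167² = 142.01 µm

P80 = 142.0 µm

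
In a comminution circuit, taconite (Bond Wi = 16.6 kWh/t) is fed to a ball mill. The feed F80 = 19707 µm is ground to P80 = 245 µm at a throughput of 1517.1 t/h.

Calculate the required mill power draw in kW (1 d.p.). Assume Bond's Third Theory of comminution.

P = 14295.4 kW

W = 10 Wi / √P80 − 10 Wi / √F80
W = 10·16.6·(1/√245 − 1/√19707) = 10·16.6·(0.056764) = 9.4229 kWh/t
P_mill = W·ṁ = 9.4229·1517.1 = 14295.4 kW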